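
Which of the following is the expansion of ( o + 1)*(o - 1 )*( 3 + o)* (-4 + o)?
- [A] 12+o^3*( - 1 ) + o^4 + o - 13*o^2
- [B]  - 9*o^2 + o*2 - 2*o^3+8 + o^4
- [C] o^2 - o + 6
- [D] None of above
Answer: A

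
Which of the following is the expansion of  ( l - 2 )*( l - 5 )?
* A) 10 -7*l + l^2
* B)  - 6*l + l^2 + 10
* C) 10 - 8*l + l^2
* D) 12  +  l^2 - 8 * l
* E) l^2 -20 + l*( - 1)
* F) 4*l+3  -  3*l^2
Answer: A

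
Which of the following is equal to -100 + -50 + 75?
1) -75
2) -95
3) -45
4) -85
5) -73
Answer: 1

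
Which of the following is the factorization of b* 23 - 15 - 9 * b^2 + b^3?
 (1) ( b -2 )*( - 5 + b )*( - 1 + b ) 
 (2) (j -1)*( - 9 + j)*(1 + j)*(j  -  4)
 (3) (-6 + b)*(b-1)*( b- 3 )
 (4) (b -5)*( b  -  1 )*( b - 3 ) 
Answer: 4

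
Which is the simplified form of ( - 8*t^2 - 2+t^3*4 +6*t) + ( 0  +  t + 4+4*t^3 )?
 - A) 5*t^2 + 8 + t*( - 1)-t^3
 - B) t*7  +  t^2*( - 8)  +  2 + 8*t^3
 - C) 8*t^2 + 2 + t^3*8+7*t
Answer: B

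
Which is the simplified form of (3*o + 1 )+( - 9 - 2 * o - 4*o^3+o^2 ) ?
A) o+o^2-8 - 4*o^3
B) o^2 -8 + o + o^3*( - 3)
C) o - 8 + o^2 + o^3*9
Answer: A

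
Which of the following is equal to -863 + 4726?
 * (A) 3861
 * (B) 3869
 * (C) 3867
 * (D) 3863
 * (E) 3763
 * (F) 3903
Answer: D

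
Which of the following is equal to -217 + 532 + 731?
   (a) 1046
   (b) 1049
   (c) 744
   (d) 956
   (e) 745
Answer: a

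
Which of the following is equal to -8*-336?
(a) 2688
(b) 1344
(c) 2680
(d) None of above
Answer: a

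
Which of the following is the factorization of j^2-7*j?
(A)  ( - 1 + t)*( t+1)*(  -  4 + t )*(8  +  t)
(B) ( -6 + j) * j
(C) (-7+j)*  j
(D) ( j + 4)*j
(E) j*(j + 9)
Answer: C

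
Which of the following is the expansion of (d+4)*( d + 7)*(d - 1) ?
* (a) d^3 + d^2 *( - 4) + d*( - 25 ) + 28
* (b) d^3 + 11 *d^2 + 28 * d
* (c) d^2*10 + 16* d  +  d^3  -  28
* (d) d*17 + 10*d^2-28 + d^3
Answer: d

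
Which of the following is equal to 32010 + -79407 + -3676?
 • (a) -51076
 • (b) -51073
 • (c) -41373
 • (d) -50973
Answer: b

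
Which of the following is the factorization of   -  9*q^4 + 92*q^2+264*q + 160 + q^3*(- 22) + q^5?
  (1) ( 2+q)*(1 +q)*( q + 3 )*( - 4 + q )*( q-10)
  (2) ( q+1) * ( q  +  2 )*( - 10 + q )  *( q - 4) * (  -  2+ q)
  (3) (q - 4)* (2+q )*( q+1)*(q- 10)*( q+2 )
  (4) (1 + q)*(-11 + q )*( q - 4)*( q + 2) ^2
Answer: 3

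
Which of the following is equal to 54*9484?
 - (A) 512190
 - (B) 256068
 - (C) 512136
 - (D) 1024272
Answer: C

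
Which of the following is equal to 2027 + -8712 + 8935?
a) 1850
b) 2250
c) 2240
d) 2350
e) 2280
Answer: b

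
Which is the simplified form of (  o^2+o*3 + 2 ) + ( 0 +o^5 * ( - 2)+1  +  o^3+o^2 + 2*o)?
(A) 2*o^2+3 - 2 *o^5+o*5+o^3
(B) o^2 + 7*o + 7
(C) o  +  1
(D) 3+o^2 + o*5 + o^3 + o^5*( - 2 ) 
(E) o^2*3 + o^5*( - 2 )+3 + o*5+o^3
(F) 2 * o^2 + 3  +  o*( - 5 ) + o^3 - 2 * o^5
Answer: A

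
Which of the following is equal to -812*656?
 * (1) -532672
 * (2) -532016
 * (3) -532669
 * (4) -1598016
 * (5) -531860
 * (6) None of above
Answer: 1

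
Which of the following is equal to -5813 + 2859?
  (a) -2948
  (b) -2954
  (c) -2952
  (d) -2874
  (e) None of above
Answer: b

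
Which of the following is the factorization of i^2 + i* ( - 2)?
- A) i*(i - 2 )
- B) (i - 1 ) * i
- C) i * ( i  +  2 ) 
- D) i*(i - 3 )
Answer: A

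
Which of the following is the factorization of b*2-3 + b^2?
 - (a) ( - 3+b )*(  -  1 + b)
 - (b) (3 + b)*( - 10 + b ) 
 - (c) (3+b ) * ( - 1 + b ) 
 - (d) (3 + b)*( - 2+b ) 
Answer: c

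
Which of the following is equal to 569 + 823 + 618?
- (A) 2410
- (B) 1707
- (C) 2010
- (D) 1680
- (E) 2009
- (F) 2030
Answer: C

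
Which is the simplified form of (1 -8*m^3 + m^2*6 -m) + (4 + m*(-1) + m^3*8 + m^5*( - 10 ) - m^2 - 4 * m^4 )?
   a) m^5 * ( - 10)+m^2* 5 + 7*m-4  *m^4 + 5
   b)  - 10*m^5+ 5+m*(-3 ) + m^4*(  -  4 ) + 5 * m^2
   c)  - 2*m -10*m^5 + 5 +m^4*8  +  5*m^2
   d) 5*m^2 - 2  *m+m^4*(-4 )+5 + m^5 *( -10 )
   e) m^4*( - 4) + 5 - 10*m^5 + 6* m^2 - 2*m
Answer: d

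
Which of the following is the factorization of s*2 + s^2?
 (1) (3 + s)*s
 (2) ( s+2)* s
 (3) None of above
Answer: 2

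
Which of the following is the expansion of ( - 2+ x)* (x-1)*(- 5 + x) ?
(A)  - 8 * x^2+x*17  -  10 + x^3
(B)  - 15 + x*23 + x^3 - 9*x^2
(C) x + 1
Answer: A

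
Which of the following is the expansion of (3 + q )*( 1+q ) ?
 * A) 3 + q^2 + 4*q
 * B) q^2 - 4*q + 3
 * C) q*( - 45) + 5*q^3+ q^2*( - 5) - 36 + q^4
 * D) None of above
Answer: A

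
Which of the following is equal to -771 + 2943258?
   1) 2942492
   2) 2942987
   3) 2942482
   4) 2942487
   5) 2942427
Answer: 4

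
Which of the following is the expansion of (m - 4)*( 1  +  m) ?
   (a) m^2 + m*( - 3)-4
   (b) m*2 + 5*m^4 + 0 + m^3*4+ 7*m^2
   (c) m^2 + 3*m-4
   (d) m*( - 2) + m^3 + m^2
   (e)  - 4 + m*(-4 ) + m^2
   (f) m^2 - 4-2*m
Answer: a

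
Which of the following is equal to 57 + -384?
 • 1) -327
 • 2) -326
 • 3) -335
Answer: 1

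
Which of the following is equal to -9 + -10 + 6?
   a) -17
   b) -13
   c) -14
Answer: b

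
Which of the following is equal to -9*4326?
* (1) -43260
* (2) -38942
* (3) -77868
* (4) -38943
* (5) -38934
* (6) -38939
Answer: 5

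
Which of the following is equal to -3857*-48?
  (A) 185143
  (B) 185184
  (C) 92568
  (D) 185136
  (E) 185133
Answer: D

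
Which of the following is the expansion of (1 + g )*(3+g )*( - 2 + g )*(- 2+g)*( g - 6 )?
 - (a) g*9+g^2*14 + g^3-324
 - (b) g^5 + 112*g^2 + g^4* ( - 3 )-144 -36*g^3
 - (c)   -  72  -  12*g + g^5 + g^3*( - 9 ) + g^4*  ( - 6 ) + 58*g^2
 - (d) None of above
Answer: c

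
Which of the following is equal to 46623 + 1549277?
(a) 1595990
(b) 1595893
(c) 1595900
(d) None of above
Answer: c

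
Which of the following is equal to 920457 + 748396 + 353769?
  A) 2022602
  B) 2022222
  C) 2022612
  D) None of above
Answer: D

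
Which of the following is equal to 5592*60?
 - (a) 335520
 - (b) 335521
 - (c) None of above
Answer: a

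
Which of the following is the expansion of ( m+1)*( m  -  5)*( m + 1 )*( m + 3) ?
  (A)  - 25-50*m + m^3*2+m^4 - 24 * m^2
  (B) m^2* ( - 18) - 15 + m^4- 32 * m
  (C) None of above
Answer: B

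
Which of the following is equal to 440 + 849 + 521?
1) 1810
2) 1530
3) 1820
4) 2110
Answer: 1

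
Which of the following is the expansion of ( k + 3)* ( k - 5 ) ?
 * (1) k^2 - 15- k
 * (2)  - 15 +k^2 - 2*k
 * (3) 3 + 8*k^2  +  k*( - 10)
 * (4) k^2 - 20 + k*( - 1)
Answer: 2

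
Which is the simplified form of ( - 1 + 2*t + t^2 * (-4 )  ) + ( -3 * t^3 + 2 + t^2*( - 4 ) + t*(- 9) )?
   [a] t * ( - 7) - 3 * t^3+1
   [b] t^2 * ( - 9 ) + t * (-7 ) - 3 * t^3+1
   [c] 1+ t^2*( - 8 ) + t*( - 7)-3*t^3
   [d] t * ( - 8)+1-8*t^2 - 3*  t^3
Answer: c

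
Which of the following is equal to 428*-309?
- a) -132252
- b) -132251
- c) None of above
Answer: a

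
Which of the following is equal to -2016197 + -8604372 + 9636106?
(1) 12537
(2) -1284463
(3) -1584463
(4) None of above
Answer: 4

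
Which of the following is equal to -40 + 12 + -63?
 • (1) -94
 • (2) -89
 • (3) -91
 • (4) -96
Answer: 3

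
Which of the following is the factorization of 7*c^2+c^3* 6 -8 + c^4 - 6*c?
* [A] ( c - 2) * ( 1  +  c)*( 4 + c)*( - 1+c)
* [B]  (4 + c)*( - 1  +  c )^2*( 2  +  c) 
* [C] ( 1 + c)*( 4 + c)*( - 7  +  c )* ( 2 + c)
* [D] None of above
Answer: D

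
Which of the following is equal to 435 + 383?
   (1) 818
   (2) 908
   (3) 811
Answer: 1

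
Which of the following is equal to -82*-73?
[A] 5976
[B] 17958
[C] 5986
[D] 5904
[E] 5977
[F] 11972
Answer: C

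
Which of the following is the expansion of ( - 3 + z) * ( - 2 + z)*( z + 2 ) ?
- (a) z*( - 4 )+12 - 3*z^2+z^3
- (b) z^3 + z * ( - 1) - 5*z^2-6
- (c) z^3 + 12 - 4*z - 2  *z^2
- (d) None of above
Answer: a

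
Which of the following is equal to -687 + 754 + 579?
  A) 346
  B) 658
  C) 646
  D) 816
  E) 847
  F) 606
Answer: C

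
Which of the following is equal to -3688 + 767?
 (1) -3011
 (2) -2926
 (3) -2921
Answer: 3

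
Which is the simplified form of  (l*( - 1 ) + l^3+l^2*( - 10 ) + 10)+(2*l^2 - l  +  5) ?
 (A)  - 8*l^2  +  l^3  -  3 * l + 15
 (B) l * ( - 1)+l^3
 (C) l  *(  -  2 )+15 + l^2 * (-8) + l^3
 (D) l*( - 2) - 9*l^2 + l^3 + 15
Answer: C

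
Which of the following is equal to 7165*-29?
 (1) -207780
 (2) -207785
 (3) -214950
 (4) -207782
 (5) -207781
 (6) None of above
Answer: 2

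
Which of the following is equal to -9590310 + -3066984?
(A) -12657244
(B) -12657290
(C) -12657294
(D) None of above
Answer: C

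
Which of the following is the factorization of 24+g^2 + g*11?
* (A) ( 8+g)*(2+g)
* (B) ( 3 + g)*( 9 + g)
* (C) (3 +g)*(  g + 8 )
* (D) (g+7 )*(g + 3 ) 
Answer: C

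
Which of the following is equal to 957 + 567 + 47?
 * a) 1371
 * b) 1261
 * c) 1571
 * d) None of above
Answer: c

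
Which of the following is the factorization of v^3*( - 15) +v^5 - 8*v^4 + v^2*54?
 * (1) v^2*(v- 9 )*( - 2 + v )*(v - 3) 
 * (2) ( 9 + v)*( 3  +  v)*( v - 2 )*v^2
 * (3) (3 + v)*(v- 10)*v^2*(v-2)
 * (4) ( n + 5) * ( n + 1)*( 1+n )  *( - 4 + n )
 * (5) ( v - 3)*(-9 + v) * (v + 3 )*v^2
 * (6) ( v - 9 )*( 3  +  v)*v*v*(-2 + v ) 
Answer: 6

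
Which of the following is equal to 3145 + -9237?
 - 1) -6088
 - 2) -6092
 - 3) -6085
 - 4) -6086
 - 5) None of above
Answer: 2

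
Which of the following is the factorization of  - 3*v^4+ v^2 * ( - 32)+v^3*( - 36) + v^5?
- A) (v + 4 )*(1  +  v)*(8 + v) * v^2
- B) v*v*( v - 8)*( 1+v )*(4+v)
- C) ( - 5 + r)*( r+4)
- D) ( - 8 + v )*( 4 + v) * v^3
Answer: B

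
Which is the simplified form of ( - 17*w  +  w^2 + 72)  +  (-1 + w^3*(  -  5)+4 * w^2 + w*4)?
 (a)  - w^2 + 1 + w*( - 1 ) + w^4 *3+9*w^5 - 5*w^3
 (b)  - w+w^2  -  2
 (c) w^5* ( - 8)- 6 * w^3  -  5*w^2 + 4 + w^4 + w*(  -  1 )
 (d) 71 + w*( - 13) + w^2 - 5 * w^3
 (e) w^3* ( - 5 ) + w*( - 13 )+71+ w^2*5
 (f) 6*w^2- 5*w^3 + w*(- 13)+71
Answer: e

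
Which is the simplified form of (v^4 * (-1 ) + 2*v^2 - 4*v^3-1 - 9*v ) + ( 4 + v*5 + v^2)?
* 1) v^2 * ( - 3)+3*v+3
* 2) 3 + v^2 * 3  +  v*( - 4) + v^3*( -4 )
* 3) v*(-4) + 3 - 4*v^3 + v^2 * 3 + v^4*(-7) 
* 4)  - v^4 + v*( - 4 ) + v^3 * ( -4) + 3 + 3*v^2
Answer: 4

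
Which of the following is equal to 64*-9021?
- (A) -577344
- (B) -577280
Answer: A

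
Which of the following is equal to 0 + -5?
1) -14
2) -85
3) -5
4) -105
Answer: 3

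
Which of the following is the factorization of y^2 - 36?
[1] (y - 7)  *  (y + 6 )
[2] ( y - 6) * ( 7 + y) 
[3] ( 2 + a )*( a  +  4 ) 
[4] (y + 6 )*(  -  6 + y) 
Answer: 4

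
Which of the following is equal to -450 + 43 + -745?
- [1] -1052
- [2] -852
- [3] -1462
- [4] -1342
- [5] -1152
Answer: 5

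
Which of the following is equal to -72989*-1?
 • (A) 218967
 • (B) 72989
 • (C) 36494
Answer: B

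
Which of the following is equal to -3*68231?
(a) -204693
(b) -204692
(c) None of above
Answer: a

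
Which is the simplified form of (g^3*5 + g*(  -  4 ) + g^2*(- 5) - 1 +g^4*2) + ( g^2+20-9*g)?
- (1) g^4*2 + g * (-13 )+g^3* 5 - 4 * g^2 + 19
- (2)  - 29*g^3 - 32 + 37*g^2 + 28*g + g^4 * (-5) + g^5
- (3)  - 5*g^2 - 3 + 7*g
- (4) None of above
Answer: 1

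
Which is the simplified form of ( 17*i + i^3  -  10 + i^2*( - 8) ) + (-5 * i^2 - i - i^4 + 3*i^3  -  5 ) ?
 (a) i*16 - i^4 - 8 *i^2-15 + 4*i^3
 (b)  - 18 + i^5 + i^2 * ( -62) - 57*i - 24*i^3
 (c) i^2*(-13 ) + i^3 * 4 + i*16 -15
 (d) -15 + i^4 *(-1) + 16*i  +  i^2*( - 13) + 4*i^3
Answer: d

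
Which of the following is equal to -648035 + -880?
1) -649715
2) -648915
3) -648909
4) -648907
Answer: 2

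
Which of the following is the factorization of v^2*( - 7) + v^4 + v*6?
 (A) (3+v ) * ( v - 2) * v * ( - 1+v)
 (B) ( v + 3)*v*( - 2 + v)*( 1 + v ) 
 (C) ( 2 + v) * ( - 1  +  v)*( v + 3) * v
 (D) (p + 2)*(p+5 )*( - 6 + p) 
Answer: A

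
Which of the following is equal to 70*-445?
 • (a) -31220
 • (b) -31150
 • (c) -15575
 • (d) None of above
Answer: b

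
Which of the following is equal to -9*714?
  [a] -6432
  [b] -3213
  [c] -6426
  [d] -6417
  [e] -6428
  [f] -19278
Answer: c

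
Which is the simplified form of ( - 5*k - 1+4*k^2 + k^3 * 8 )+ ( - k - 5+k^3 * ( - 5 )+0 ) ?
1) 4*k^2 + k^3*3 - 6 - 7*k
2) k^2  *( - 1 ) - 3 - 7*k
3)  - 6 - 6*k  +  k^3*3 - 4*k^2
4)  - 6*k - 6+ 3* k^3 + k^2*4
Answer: 4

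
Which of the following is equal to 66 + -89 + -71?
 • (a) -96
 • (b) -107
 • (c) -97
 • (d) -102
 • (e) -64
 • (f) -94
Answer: f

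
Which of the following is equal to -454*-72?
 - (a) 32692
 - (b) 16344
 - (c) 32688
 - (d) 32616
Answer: c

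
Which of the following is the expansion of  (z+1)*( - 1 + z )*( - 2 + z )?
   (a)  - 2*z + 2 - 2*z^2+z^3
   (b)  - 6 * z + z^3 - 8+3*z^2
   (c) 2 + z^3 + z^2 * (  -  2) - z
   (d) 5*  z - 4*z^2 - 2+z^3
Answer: c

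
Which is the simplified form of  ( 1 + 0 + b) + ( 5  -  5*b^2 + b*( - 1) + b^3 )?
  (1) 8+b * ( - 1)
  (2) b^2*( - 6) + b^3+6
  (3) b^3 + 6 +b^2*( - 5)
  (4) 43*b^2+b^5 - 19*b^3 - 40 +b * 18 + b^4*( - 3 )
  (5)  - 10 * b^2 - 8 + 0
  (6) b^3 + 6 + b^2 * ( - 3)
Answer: 3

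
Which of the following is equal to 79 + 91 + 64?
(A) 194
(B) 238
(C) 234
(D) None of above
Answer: C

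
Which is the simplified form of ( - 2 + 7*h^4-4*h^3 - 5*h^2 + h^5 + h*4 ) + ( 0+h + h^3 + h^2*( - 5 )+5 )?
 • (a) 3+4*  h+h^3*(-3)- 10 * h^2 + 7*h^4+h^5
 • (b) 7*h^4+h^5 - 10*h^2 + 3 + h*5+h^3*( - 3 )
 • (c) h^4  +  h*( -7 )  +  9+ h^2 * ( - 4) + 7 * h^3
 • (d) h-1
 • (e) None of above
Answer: b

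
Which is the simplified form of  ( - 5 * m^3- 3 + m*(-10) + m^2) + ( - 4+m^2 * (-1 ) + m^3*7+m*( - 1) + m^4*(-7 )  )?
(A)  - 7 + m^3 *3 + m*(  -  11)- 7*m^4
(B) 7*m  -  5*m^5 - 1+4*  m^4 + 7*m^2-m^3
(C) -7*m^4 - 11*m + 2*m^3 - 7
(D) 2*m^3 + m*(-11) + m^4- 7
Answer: C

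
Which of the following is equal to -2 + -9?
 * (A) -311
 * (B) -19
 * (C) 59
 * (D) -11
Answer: D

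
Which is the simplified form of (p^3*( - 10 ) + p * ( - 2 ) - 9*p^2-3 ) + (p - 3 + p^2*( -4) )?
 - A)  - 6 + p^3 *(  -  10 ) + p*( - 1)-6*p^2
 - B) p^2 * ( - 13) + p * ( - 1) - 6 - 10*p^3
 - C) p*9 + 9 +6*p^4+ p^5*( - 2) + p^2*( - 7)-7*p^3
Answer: B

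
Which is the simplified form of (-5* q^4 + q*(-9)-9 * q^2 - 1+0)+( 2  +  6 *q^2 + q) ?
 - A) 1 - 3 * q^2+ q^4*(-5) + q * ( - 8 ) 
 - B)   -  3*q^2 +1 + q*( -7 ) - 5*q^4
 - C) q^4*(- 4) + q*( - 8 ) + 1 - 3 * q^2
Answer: A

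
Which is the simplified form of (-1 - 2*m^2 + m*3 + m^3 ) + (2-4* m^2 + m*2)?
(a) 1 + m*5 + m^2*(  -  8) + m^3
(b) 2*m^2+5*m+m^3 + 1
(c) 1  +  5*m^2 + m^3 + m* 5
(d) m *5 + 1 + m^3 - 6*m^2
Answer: d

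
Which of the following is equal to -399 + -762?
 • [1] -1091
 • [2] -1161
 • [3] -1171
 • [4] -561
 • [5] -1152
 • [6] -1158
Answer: 2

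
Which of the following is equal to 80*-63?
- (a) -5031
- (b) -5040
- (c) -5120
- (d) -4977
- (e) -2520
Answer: b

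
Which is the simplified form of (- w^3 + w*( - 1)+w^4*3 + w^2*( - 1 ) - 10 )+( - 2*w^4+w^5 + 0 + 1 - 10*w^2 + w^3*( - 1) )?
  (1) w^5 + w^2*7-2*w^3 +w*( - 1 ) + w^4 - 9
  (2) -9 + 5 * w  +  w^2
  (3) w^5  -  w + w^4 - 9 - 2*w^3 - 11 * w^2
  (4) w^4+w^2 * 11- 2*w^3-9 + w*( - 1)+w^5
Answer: 3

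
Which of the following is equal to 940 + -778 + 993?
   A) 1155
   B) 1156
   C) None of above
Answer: A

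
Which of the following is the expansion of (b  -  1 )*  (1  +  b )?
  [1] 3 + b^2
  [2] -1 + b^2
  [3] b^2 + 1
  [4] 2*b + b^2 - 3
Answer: 2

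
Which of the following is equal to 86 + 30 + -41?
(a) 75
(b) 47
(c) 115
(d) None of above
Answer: a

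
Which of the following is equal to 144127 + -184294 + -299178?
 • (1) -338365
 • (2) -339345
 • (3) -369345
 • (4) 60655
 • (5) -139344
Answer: 2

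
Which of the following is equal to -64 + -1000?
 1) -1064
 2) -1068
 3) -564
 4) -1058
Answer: 1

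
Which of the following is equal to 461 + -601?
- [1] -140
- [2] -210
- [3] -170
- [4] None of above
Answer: 1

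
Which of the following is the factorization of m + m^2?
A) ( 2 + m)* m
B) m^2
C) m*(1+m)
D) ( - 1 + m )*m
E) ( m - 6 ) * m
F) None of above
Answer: C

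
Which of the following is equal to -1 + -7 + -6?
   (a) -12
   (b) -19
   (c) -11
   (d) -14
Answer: d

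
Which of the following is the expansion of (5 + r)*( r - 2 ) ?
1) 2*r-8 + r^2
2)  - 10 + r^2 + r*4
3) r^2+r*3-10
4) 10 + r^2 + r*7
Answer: 3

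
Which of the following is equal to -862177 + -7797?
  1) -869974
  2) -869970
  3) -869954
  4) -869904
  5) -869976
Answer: 1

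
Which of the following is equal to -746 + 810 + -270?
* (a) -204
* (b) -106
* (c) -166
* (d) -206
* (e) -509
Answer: d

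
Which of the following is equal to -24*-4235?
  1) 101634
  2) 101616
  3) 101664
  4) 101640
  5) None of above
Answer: 4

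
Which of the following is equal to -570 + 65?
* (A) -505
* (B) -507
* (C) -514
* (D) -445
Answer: A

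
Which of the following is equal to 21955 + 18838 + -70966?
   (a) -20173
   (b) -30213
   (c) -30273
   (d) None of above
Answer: d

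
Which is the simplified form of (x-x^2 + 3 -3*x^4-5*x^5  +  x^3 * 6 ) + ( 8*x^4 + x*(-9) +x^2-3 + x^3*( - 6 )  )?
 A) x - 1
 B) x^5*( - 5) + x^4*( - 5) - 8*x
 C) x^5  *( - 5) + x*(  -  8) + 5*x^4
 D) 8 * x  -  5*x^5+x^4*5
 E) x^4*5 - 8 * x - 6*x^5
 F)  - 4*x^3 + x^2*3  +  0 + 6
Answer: C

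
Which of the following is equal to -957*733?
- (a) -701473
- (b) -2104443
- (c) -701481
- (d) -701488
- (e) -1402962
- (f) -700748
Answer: c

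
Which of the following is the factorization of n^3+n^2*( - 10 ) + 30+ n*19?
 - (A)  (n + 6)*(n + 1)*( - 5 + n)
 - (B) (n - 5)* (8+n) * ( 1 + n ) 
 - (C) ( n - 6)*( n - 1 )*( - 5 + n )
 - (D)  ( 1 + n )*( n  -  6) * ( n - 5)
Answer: D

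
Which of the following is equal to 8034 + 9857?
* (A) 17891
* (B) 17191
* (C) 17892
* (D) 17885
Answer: A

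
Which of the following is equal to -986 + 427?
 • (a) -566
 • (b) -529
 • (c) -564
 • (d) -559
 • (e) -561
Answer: d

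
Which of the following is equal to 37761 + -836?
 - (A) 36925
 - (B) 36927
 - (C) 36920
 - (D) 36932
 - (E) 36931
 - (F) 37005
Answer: A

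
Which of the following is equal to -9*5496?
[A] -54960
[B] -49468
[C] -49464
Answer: C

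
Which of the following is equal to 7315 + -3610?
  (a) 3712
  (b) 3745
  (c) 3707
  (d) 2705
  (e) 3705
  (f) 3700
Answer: e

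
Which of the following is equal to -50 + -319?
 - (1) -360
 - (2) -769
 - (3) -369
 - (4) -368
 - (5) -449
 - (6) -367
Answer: 3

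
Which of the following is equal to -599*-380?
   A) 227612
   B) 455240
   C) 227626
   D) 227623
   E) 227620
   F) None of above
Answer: E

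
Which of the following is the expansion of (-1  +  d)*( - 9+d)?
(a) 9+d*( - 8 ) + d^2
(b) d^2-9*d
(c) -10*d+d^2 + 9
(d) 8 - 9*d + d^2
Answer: c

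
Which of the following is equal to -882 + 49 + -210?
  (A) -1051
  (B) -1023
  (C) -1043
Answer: C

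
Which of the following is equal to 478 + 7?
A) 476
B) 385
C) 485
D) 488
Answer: C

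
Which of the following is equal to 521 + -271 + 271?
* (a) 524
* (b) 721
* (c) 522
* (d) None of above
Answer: d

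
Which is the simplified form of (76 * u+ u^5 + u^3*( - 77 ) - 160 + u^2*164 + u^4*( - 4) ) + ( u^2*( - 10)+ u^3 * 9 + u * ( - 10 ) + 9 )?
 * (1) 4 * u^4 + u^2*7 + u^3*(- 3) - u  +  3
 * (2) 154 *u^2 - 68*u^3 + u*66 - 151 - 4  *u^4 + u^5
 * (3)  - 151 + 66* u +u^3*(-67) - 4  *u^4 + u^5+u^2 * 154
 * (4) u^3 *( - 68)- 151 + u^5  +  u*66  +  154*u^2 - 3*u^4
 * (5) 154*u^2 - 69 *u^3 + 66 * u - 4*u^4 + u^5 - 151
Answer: 2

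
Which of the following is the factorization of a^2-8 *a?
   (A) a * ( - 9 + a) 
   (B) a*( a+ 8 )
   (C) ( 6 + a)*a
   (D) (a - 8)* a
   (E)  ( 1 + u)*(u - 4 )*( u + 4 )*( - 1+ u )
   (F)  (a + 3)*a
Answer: D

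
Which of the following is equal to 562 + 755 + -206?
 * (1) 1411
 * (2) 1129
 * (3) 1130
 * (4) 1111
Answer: 4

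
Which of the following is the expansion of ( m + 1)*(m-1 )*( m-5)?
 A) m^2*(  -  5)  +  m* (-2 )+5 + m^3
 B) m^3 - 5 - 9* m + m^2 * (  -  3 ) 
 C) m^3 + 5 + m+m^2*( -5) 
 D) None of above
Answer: D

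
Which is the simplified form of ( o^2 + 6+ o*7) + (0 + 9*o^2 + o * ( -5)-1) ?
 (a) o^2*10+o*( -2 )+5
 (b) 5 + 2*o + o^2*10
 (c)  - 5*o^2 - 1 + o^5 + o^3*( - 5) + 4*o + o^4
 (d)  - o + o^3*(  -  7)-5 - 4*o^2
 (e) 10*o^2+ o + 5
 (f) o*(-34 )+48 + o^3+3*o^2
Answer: b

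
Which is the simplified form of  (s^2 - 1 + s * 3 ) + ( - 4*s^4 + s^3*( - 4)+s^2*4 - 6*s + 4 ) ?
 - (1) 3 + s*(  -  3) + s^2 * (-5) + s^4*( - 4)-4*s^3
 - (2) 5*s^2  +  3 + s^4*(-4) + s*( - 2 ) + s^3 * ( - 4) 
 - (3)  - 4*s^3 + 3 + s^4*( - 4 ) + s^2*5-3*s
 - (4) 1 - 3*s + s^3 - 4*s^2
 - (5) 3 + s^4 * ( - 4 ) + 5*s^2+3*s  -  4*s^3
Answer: 3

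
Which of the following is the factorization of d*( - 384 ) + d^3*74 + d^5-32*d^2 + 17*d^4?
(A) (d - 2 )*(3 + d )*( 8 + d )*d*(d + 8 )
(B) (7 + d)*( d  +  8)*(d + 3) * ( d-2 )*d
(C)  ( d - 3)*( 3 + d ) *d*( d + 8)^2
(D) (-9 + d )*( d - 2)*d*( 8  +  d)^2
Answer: A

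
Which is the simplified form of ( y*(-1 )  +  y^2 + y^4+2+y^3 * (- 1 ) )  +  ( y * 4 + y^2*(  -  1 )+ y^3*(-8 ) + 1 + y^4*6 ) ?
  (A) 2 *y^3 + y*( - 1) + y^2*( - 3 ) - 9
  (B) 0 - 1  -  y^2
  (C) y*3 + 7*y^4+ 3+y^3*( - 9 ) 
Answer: C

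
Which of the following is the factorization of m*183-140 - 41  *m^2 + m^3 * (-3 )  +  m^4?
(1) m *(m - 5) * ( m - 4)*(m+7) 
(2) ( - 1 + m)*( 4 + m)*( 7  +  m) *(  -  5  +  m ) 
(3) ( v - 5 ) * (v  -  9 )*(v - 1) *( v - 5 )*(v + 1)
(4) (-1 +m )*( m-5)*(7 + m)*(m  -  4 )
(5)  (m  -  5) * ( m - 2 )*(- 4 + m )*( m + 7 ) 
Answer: 4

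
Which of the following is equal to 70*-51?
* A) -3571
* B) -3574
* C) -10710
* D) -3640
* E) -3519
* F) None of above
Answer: F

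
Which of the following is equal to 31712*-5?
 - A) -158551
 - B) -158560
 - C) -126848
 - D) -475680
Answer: B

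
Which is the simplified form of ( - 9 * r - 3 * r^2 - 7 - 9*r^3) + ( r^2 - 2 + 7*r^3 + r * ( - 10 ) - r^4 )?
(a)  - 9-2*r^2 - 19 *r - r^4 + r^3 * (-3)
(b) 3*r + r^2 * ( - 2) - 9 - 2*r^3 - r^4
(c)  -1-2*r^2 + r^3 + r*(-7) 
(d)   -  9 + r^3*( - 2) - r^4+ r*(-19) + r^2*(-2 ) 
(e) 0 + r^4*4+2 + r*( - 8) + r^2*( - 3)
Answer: d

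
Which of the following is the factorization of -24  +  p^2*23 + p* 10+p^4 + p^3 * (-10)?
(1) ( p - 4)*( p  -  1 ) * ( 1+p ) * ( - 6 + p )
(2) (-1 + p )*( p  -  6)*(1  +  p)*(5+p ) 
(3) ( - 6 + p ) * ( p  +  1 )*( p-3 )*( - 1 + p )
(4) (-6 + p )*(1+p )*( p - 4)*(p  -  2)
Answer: 1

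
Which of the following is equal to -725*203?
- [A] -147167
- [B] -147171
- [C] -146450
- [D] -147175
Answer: D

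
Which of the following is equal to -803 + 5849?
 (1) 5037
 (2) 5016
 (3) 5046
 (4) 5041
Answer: 3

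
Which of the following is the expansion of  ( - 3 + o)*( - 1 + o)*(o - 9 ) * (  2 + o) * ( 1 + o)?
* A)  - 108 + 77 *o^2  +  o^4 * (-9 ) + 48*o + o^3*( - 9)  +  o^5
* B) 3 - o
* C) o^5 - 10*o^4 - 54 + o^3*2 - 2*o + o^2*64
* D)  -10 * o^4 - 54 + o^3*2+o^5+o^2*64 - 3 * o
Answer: D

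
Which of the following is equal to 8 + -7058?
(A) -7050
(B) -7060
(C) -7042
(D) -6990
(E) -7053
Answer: A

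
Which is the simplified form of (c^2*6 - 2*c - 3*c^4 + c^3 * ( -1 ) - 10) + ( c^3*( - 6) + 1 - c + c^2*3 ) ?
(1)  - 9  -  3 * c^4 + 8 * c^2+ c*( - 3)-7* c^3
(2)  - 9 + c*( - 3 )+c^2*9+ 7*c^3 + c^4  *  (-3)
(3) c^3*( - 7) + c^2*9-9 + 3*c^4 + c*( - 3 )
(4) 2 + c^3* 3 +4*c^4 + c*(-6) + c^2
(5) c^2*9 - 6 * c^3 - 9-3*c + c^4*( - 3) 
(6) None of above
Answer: 6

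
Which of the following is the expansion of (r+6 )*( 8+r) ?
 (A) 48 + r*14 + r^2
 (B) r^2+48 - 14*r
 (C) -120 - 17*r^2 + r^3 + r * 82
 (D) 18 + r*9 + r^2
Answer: A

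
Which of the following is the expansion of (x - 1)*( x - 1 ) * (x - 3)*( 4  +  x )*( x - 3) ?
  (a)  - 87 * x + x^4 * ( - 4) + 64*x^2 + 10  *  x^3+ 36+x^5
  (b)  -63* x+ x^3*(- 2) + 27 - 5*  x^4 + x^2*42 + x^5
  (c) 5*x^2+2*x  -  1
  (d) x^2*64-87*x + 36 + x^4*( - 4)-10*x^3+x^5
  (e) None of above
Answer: d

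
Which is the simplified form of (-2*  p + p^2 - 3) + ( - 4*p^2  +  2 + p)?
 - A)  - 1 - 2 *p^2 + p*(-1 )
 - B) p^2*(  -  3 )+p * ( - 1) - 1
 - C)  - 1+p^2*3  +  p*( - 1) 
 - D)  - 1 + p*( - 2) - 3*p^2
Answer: B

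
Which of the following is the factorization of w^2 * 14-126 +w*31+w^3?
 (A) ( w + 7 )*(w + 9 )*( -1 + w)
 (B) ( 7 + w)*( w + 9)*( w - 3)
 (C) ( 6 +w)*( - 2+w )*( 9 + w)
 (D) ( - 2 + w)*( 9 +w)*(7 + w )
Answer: D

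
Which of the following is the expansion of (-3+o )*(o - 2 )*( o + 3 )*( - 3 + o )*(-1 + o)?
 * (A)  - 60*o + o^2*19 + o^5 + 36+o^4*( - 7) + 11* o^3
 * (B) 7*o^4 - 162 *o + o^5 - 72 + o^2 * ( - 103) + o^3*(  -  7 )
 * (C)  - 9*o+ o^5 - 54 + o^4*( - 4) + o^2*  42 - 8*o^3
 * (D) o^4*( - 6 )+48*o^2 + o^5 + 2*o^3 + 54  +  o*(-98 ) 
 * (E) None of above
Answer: E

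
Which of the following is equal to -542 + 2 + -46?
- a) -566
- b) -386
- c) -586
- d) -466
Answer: c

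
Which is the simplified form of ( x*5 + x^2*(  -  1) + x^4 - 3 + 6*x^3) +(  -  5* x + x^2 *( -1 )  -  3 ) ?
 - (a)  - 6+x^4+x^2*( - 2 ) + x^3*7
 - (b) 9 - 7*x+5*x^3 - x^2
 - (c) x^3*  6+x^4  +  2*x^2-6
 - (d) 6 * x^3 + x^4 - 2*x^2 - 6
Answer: d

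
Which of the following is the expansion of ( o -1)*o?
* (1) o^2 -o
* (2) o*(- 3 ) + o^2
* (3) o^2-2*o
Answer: 1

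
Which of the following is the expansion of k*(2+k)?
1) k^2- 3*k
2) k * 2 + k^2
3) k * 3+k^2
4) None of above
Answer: 2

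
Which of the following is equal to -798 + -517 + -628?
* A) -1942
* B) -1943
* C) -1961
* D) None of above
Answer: B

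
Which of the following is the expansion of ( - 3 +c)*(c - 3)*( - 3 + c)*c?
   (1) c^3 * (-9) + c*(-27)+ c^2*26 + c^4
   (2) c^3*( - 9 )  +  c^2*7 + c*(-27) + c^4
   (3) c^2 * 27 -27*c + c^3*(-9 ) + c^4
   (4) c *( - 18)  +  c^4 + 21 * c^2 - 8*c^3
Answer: 3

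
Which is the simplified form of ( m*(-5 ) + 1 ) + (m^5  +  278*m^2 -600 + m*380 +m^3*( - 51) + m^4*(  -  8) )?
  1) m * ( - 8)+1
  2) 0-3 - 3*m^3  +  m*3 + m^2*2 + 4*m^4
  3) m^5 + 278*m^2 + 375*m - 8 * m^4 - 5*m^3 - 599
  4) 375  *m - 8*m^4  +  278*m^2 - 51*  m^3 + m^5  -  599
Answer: 4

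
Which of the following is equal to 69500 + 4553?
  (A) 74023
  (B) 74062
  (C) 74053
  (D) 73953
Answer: C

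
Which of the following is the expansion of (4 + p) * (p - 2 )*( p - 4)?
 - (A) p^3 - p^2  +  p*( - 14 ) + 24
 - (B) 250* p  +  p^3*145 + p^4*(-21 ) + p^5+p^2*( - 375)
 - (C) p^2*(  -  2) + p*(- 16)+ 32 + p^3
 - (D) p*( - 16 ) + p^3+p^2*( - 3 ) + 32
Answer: C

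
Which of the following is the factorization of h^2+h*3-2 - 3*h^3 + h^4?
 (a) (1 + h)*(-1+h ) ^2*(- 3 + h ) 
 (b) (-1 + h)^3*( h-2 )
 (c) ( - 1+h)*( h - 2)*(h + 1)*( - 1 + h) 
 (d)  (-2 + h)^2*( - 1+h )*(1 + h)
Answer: c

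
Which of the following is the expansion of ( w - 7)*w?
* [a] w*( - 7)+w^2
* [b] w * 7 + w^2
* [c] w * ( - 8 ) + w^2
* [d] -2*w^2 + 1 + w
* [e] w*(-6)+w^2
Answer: a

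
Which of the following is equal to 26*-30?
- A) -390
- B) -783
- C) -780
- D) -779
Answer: C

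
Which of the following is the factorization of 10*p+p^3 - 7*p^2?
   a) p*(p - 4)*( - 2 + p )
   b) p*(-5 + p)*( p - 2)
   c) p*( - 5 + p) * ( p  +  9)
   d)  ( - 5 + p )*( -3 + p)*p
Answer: b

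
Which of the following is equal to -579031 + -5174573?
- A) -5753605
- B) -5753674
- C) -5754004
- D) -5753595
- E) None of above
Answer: E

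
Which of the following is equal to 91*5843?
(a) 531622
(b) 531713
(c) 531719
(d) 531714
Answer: b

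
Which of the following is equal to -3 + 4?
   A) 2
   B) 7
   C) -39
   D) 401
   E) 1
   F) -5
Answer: E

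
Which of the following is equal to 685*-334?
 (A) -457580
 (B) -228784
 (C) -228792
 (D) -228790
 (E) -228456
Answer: D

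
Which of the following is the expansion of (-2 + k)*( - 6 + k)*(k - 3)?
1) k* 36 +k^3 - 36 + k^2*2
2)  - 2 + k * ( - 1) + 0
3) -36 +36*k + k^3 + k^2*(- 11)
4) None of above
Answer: 3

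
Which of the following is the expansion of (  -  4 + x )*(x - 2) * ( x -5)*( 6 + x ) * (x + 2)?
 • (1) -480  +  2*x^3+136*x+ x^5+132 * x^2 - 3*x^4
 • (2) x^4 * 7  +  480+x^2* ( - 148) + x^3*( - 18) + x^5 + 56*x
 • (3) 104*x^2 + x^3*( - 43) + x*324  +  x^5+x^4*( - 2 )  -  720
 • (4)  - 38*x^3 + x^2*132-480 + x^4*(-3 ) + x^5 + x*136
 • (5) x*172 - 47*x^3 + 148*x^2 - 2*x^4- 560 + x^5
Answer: 4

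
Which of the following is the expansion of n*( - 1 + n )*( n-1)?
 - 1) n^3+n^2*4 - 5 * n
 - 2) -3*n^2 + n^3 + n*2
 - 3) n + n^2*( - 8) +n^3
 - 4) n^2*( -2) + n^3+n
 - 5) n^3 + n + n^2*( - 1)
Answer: 4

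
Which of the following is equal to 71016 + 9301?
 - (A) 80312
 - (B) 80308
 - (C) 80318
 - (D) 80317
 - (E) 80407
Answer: D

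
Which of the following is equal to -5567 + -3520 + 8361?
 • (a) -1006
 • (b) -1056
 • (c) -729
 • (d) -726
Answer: d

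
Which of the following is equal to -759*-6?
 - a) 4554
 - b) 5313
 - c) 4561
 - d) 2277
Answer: a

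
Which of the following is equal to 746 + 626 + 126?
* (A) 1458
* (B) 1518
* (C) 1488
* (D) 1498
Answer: D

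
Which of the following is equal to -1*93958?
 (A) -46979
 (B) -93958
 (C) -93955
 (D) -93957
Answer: B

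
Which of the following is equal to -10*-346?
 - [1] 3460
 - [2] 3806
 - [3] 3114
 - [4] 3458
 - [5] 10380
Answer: 1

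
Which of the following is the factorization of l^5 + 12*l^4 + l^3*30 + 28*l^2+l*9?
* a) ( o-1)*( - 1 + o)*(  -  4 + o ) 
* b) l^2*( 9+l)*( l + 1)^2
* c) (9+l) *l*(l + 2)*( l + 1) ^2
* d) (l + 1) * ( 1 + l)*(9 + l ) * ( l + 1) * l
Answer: d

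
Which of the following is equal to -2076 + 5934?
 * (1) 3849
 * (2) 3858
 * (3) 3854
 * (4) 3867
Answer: 2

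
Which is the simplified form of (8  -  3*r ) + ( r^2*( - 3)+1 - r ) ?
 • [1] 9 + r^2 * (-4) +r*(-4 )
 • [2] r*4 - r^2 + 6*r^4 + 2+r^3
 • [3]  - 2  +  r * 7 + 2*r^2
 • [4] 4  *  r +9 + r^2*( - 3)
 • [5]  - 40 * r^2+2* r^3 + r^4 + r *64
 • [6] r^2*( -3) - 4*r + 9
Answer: 6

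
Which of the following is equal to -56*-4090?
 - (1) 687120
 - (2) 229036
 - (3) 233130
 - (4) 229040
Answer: 4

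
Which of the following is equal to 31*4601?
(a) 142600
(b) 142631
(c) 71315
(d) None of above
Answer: b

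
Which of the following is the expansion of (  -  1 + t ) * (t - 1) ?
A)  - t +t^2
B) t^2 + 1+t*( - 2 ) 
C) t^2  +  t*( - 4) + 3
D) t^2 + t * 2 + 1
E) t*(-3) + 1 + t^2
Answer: B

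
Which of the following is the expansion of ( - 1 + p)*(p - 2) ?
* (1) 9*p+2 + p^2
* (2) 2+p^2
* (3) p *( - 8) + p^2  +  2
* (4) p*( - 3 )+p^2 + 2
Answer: 4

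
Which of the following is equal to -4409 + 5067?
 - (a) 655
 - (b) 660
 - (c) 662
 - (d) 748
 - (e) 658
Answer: e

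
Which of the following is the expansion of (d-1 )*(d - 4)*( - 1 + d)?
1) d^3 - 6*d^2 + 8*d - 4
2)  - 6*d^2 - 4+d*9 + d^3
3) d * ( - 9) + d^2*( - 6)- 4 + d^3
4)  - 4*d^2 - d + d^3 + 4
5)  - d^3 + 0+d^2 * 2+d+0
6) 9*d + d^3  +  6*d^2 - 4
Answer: 2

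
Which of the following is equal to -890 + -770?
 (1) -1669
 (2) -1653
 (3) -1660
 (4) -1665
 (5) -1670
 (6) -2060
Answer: 3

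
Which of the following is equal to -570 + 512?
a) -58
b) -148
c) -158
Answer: a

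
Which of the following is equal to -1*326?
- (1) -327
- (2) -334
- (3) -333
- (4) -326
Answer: 4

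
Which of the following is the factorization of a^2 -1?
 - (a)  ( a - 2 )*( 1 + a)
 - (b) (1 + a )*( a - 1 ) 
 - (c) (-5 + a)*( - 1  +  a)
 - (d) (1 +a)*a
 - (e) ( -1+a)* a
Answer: b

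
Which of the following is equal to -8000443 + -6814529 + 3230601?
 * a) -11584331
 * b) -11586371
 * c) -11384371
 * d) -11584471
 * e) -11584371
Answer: e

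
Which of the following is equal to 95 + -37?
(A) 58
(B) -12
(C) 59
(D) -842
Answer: A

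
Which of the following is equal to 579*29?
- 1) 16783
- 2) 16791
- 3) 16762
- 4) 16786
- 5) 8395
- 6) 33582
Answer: 2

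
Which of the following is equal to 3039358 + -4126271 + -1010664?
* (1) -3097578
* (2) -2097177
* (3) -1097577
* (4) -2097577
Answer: 4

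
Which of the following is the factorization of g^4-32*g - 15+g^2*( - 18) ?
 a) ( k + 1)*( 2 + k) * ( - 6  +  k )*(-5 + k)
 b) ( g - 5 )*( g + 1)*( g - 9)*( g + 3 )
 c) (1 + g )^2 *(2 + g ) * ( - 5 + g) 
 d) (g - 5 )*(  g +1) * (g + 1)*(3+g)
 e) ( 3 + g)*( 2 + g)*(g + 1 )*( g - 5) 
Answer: d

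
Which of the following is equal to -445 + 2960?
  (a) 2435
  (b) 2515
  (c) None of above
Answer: b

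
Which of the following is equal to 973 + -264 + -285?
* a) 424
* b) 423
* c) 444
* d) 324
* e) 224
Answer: a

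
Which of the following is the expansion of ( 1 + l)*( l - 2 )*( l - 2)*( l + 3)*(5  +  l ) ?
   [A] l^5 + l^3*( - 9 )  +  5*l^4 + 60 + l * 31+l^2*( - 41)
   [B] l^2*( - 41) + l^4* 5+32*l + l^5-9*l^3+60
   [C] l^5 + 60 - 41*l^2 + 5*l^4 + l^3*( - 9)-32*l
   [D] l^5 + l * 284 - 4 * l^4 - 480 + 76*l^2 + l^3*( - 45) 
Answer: B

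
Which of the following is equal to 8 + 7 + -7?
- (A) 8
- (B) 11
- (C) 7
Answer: A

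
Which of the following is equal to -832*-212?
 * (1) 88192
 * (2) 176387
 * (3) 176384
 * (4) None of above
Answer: 3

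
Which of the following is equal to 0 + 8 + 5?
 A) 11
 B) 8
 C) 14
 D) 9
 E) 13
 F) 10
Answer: E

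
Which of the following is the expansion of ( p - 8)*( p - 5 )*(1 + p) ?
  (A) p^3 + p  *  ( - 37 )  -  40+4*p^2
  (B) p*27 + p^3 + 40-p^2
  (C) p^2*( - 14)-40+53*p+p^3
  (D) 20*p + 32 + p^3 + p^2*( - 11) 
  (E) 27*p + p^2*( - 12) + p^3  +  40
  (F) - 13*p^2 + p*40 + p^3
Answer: E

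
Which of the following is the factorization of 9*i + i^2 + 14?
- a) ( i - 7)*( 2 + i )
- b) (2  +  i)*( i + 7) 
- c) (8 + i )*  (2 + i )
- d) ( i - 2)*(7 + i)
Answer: b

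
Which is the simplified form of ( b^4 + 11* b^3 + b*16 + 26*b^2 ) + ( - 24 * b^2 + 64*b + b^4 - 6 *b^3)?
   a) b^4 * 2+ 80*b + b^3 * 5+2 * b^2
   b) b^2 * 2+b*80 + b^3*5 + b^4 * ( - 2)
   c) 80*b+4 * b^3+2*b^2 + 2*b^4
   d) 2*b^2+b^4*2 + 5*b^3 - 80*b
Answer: a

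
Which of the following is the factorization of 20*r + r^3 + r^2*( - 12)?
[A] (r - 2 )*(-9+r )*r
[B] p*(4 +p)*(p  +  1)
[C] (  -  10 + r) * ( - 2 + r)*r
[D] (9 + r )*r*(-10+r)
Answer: C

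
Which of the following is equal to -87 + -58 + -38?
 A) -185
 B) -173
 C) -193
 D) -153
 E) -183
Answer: E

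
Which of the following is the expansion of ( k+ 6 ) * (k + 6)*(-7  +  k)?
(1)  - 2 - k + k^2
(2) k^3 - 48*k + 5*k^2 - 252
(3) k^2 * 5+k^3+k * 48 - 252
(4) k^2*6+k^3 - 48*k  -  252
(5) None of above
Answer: 2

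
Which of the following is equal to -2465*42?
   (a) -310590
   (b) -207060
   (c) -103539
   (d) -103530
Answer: d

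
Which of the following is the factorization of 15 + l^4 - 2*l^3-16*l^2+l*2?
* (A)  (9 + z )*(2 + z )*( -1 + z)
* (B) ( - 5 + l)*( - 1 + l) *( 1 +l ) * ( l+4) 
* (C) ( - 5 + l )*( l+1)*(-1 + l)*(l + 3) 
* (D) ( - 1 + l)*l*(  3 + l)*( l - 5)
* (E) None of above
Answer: C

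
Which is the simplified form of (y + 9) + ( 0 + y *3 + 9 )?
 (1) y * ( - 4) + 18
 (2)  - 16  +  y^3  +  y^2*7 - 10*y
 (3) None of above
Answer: 3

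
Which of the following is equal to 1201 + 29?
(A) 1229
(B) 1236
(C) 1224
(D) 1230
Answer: D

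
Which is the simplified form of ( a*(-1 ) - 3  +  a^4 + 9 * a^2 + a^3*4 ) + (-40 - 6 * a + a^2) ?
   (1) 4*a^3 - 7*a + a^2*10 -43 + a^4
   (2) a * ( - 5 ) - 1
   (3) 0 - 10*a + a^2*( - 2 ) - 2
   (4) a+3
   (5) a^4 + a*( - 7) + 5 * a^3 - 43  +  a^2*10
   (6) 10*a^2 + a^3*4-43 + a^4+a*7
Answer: 1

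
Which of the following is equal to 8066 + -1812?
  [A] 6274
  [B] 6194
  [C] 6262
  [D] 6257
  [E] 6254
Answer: E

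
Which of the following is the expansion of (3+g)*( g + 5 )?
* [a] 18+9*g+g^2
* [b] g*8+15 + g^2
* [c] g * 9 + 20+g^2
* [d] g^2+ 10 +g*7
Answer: b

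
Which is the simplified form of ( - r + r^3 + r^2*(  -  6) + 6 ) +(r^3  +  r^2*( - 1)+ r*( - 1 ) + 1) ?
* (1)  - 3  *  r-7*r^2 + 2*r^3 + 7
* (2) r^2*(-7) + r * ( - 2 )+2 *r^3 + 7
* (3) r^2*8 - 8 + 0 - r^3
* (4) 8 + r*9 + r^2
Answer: 2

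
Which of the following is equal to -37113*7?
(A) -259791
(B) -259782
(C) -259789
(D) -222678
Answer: A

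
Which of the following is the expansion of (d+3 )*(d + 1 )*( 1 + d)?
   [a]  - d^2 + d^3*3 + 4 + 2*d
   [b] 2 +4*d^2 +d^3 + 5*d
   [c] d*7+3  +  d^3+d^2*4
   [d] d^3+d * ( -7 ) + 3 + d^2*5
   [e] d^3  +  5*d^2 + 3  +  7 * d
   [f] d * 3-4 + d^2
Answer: e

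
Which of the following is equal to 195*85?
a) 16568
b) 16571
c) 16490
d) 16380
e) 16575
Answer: e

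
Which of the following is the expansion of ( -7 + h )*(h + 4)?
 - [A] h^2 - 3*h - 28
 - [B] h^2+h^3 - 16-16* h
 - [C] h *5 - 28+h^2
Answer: A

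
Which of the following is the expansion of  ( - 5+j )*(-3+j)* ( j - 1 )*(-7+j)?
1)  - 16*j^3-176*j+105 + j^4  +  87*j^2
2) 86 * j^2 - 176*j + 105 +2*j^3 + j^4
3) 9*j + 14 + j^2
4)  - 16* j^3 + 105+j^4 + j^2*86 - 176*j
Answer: 4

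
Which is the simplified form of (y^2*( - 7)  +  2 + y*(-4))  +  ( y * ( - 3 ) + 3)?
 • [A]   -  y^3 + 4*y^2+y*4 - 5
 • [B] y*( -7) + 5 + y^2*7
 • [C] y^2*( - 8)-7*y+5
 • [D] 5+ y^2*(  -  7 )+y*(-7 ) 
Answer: D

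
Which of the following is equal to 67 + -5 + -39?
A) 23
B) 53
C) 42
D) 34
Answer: A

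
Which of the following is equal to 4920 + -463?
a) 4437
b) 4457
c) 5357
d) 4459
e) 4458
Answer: b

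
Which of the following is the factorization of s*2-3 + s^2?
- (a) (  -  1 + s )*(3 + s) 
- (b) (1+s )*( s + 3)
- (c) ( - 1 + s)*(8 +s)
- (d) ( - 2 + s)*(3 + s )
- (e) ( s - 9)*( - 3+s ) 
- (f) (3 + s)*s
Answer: a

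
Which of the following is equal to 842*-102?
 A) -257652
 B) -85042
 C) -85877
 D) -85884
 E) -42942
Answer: D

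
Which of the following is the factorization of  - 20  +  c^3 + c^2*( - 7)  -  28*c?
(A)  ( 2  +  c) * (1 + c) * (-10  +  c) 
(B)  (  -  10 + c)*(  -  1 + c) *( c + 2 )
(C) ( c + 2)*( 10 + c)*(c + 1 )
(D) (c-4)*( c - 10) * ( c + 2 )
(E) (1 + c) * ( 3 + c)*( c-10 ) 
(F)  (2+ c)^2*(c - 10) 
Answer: A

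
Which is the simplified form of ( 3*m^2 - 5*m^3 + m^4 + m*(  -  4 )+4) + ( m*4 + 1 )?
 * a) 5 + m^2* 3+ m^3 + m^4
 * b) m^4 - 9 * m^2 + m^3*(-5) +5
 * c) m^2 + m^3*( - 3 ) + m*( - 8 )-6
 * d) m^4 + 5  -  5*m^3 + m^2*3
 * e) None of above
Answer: d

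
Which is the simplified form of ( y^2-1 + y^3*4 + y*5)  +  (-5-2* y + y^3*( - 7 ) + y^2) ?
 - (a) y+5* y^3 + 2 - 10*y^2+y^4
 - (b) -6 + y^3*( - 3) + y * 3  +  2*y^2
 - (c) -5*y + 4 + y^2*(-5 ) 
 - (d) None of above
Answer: b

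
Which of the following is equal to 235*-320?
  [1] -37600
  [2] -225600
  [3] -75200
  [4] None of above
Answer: 3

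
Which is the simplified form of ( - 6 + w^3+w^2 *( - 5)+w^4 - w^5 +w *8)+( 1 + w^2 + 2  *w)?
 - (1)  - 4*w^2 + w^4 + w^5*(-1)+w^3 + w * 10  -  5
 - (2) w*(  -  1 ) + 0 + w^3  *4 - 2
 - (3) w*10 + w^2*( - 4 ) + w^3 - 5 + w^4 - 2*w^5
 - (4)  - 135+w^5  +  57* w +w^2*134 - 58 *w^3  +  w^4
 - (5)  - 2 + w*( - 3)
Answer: 1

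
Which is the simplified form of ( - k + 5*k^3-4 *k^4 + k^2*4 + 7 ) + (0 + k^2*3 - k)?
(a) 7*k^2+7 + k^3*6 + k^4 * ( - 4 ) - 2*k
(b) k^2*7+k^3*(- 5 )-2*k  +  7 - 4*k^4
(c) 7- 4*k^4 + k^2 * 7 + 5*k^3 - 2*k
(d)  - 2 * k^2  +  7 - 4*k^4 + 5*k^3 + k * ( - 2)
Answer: c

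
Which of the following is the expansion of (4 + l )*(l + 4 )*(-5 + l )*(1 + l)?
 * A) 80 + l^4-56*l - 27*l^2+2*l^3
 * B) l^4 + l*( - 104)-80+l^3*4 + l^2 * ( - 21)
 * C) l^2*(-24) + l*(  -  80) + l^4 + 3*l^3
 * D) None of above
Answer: B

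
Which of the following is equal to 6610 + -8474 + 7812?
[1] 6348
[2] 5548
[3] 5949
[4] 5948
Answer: 4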